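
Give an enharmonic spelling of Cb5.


Solution.
Enharmonic notes sound the same pitch but are spelled with different letter names
Cb and B name the same pitch class
Octave numbers change at C, so Cb5 = B4
= B4


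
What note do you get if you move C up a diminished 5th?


Solution.
diminished 5th: 5 letter names, 6 semitones
Letter: C + 4 → G
Pitch: C + 6 semitones, spelled as a G → Gb
= Gb


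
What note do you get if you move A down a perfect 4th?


perfect 4th: 4 letter names, 5 semitones
Letter: A - 3 → E
Pitch: A - 5 semitones, spelled as an E → E
= E


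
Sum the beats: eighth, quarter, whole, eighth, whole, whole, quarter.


Step by step:
Beat values:
  eighth = 0.5 beats
  quarter = 1 beat
  whole = 4 beats
  eighth = 0.5 beats
  whole = 4 beats
  whole = 4 beats
  quarter = 1 beat
Sum = 0.5 + 1 + 4 + 0.5 + 4 + 4 + 1
= 15 beats


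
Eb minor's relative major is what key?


The relative major shares the key signature and is a minor 3rd above the minor tonic
A minor 3rd above Eb is Gb
→ relative major of Eb minor is Gb major
= Gb major


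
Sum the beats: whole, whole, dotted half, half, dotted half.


Working:
Beat values:
  whole = 4 beats
  whole = 4 beats
  dotted half = 3 beats
  half = 2 beats
  dotted half = 3 beats
Sum = 4 + 4 + 3 + 2 + 3
= 16 beats


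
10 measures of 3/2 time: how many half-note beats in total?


Working:
Time signature 3/2: the bottom number 2 means the half note gets one count
The top number 3 means 3 half-note beats per measure
Total = 3 × 10 measures
= 30 half-note beats


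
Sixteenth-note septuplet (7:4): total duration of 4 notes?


Reasoning:
Septuplet: 7 notes occupy the space of 4 sixteenth notes
Space = 4 × 1/4 = 1 beat
Each septuplet note = 1 / 7 = 1/7 beats
4 notes = 4 × 1/7 = 4/7
= 4/7 beats


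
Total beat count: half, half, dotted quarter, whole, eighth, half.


Solution.
Beat values:
  half = 2 beats
  half = 2 beats
  dotted quarter = 1.5 beats
  whole = 4 beats
  eighth = 0.5 beats
  half = 2 beats
Sum = 2 + 2 + 1.5 + 4 + 0.5 + 2
= 12 beats


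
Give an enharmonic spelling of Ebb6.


Reasoning:
Enharmonic notes sound the same pitch but are spelled with different letter names
Ebb and D name the same pitch class
= D6


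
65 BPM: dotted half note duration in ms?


Working:
One quarter-note beat = 60000 / BPM = 60000 / 65 ms
Dotted half note = 3 × quarter note
Duration = 3 × 60000 / 65 = 180000 / 65
= 2769.2 ms


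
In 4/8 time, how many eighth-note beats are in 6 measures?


Step by step:
Time signature 4/8: the bottom number 8 means the eighth note gets one count
The top number 4 means 4 eighth-note beats per measure
Total = 4 × 6 measures
= 24 eighth-note beats


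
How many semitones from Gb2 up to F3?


Absolute semitone position = octave×12 + chromatic position
Gb2: 2×12 + 6 = 30
F3: 3×12 + 5 = 41
Difference = 41 - 30 = 11
= 11 semitones


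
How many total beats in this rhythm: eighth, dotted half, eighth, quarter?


Let's work it out.
Beat values:
  eighth = 0.5 beats
  dotted half = 3 beats
  eighth = 0.5 beats
  quarter = 1 beat
Sum = 0.5 + 3 + 0.5 + 1
= 5 beats


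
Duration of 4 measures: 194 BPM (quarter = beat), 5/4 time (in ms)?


Solution.
Quarter-note beat duration = 60000 / 194 ms
Beats per measure (5/4) = 5
One measure = 5 × 60000 / 194 = 300000 / 194 ms
4 measures = 4 × 300000 / 194 = 1200000 / 194
= 6185.6 ms


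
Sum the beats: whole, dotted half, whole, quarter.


Reasoning:
Beat values:
  whole = 4 beats
  dotted half = 3 beats
  whole = 4 beats
  quarter = 1 beat
Sum = 4 + 3 + 4 + 1
= 12 beats


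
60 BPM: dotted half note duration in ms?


One quarter-note beat = 60000 / BPM = 60000 / 60 ms
Dotted half note = 3 × quarter note
Duration = 3 × 60000 / 60 = 180000 / 60
= 3000.0 ms


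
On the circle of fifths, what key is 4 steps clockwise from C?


Each clockwise step on the circle of fifths moves up a perfect 5th
From C: C → G → D → A → E
= E


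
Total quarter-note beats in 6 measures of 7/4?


Step by step:
Time signature 7/4: the bottom number 4 means the quarter note gets one count
The top number 7 means 7 quarter-note beats per measure
Total = 7 × 6 measures
= 42 quarter-note beats


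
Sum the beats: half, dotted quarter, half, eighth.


Step by step:
Beat values:
  half = 2 beats
  dotted quarter = 1.5 beats
  half = 2 beats
  eighth = 0.5 beats
Sum = 2 + 1.5 + 2 + 0.5
= 6 beats


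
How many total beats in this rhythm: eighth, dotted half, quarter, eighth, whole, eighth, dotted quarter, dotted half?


Beat values:
  eighth = 0.5 beats
  dotted half = 3 beats
  quarter = 1 beat
  eighth = 0.5 beats
  whole = 4 beats
  eighth = 0.5 beats
  dotted quarter = 1.5 beats
  dotted half = 3 beats
Sum = 0.5 + 3 + 1 + 0.5 + 4 + 0.5 + 1.5 + 3
= 14 beats


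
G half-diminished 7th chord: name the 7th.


Reasoning:
Half-diminished 7th chord = root + minor 3rd + diminished 5th + minor 7th
Seventh chords stack in thirds, so the letter names are G-B-D-F
Root: G
Minor 3rd above G: Bb
Diminished 5th above G: Db
Minor 7th above G: F
The 7th = F


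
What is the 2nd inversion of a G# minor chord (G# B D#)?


Reasoning:
Root position: G# B D#
2nd inversion: move root and 3rd up an octave
Bass note: D#
Notes (bottom to top) = D# G# B


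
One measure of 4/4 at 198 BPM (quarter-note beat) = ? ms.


Working:
Quarter-note beat duration = 60000 / 198 ms
Beats per measure (4/4) = 4
One measure = 4 × 60000 / 198 = 240000 / 198 ms
= 1212.1 ms


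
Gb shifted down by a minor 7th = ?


Reasoning:
minor 7th: 7 letter names, 10 semitones
Letter: G - 6 → A
Pitch: Gb - 10 semitones, spelled as an A → Ab
= Ab


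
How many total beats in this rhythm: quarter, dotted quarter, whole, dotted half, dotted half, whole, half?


Let's work it out.
Beat values:
  quarter = 1 beat
  dotted quarter = 1.5 beats
  whole = 4 beats
  dotted half = 3 beats
  dotted half = 3 beats
  whole = 4 beats
  half = 2 beats
Sum = 1 + 1.5 + 4 + 3 + 3 + 4 + 2
= 18.5 beats


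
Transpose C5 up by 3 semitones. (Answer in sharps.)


Solution.
C5: chromatic position 0 in octave 5 → absolute = 5×12 + 0 = 60
Transpose up 3: 60 + 3 = 63
63 = 5×12 + 3 → D# in octave 5
Result = D#5


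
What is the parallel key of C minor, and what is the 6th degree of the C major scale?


Parallel keys share the same tonic but differ in mode
C minor → parallel is C major
C major scale: C D E F G A B
= C major; 6th degree = A


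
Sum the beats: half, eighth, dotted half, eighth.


Beat values:
  half = 2 beats
  eighth = 0.5 beats
  dotted half = 3 beats
  eighth = 0.5 beats
Sum = 2 + 0.5 + 3 + 0.5
= 6 beats


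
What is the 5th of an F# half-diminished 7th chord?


Half-diminished 7th chord = root + minor 3rd + diminished 5th + minor 7th
Seventh chords stack in thirds, so the letter names are F-A-C-E
Root: F#
Minor 3rd above F#: A
Diminished 5th above F#: C
Minor 7th above F#: E
The 5th = C


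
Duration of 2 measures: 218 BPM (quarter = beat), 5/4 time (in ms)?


Working:
Quarter-note beat duration = 60000 / 218 ms
Beats per measure (5/4) = 5
One measure = 5 × 60000 / 218 = 300000 / 218 ms
2 measures = 2 × 300000 / 218 = 600000 / 218
= 2752.3 ms


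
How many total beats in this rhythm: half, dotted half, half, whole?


Beat values:
  half = 2 beats
  dotted half = 3 beats
  half = 2 beats
  whole = 4 beats
Sum = 2 + 3 + 2 + 4
= 11 beats


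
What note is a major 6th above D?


Working:
A 6th spans 6 letter names, so from D we land on B
A major 6th = 9 semitones above D
Spell B at that pitch: B
= B


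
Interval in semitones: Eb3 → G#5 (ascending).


Solution.
Absolute semitone position = octave×12 + chromatic position
Eb3: 3×12 + 3 = 39
G#5: 5×12 + 8 = 68
Difference = 68 - 39 = 29
= 29 semitones


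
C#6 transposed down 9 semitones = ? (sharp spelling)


C#6: chromatic position 1 in octave 6 → absolute = 6×12 + 1 = 73
Transpose down 9: 73 - 9 = 64
64 = 5×12 + 4 → E in octave 5
Result = E5


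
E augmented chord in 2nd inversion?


Working:
Root position: E G# B#
2nd inversion: move root and 3rd up an octave
Bass note: B#
Notes (bottom to top) = B# E G#


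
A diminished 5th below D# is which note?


Step by step:
A 5th spans 5 letter names, so from D we land on G
A diminished 5th = 6 semitones below D#
Spell G at that pitch: G##
= G##


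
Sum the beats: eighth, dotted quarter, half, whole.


Let's work it out.
Beat values:
  eighth = 0.5 beats
  dotted quarter = 1.5 beats
  half = 2 beats
  whole = 4 beats
Sum = 0.5 + 1.5 + 2 + 4
= 8 beats


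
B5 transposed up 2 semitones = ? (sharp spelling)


B5: chromatic position 11 in octave 5 → absolute = 5×12 + 11 = 71
Transpose up 2: 71 + 2 = 73
73 = 6×12 + 1 → C# in octave 6
Result = C#6


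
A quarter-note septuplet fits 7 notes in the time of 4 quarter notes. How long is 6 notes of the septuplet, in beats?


Reasoning:
Septuplet: 7 notes occupy the space of 4 quarter notes
Space = 4 × 1 = 4 beats
Each septuplet note = 4 / 7 = 4/7 beats
6 notes = 6 × 4/7 = 24/7
= 24/7 beats


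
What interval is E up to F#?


Reasoning:
Letter names: E → F spans 2 letter names → a 2nd
Semitones: E → F# = 2 half-steps
A 2nd of 2 semitones is a major 2nd
= major 2nd


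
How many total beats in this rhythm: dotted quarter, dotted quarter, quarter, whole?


Beat values:
  dotted quarter = 1.5 beats
  dotted quarter = 1.5 beats
  quarter = 1 beat
  whole = 4 beats
Sum = 1.5 + 1.5 + 1 + 4
= 8 beats


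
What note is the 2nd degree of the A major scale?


Solution.
Major scale pattern: W-W-H-W-W-W-H (2-2-1-2-2-2-1 semitones)
Starting from A:
  A + 2 semitones → B
  B + 2 semitones → C#
  C# + 1 semitone → D
  D + 2 semitones → E
  E + 2 semitones → F#
  F# + 2 semitones → G#
  G# + 1 semitone → A
Scale: A B C# D E F# G#
Degree 2 = B


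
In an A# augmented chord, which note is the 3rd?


Augmented triad = root + major 3rd (4 semitones) + augmented 5th (8 semitones)
A triad on A# stacks thirds, so the chord tones use letter names A-C-E
Root: A#
Major 3rd above A#: C##
Augmented 5th above A#: E##
The 3rd = C##


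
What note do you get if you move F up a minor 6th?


Step by step:
minor 6th: 6 letter names, 8 semitones
Letter: F + 5 → D
Pitch: F + 8 semitones, spelled as a D → Db
= Db


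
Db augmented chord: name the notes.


Step by step:
Augmented triad = root + major 3rd (4 semitones) + augmented 5th (8 semitones)
A triad on Db stacks thirds, so the chord tones use letter names D-F-A
Root: Db
Major 3rd above Db: F
Augmented 5th above Db: A
Chord = Db F A


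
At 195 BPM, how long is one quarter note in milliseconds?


Reasoning:
One quarter-note beat = 60000 / BPM = 60000 / 195 ms
Duration = 60000 / 195
= 307.7 ms


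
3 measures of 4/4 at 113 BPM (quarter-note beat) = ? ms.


Quarter-note beat duration = 60000 / 113 ms
Beats per measure (4/4) = 4
One measure = 4 × 60000 / 113 = 240000 / 113 ms
3 measures = 3 × 240000 / 113 = 720000 / 113
= 6371.7 ms


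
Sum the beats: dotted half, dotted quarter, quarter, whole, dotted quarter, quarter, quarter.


Beat values:
  dotted half = 3 beats
  dotted quarter = 1.5 beats
  quarter = 1 beat
  whole = 4 beats
  dotted quarter = 1.5 beats
  quarter = 1 beat
  quarter = 1 beat
Sum = 3 + 1.5 + 1 + 4 + 1.5 + 1 + 1
= 13 beats


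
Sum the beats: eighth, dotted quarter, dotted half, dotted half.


Working:
Beat values:
  eighth = 0.5 beats
  dotted quarter = 1.5 beats
  dotted half = 3 beats
  dotted half = 3 beats
Sum = 0.5 + 1.5 + 3 + 3
= 8 beats


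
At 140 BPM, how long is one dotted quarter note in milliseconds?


Working:
One quarter-note beat = 60000 / BPM = 60000 / 140 ms
Dotted quarter note = 3/2 × quarter note
Duration = 3/2 × 60000 / 140 = 90000 / 140
= 642.9 ms


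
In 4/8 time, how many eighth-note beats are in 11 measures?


Let's work it out.
Time signature 4/8: the bottom number 8 means the eighth note gets one count
The top number 4 means 4 eighth-note beats per measure
Total = 4 × 11 measures
= 44 eighth-note beats


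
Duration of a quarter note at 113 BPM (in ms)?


Reasoning:
One quarter-note beat = 60000 / BPM = 60000 / 113 ms
Duration = 60000 / 113
= 531.0 ms


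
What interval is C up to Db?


Solution.
Letter names: C → D spans 2 letter names → a 2nd
Semitones: C → Db = 1 half-step
A 2nd of 1 semitone is a minor 2nd
= minor 2nd


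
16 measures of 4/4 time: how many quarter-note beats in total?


Time signature 4/4: the bottom number 4 means the quarter note gets one count
The top number 4 means 4 quarter-note beats per measure
Total = 4 × 16 measures
= 64 quarter-note beats


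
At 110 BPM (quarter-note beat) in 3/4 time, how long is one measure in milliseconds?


Quarter-note beat duration = 60000 / 110 ms
Beats per measure (3/4) = 3
One measure = 3 × 60000 / 110 = 180000 / 110 ms
= 1636.4 ms


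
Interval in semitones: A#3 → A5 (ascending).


Step by step:
Absolute semitone position = octave×12 + chromatic position
A#3: 3×12 + 10 = 46
A5: 5×12 + 9 = 69
Difference = 69 - 46 = 23
= 23 semitones


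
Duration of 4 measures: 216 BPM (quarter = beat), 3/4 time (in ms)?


Solution.
Quarter-note beat duration = 60000 / 216 ms
Beats per measure (3/4) = 3
One measure = 3 × 60000 / 216 = 180000 / 216 ms
4 measures = 4 × 180000 / 216 = 720000 / 216
= 3333.3 ms


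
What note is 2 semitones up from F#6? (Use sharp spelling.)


Step by step:
F#6: chromatic position 6 in octave 6 → absolute = 6×12 + 6 = 78
Transpose up 2: 78 + 2 = 80
80 = 6×12 + 8 → G# in octave 6
Result = G#6


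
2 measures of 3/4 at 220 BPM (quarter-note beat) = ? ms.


Quarter-note beat duration = 60000 / 220 ms
Beats per measure (3/4) = 3
One measure = 3 × 60000 / 220 = 180000 / 220 ms
2 measures = 2 × 180000 / 220 = 360000 / 220
= 1636.4 ms


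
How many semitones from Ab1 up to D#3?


Working:
Absolute semitone position = octave×12 + chromatic position
Ab1: 1×12 + 8 = 20
D#3: 3×12 + 3 = 39
Difference = 39 - 20 = 19
= 19 semitones


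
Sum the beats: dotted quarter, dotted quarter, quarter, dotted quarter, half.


Step by step:
Beat values:
  dotted quarter = 1.5 beats
  dotted quarter = 1.5 beats
  quarter = 1 beat
  dotted quarter = 1.5 beats
  half = 2 beats
Sum = 1.5 + 1.5 + 1 + 1.5 + 2
= 7.5 beats


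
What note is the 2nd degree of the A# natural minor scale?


Natural minor scale pattern: W-H-W-W-H-W-W (2-1-2-2-1-2-2 semitones)
Starting from A#:
  A# + 2 semitones → B#
  B# + 1 semitone → C#
  C# + 2 semitones → D#
  D# + 2 semitones → E#
  E# + 1 semitone → F#
  F# + 2 semitones → G#
  G# + 2 semitones → A#
Scale: A# B# C# D# E# F# G#
Degree 2 = B#


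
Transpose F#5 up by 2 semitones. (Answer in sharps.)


Let's work it out.
F#5: chromatic position 6 in octave 5 → absolute = 5×12 + 6 = 66
Transpose up 2: 66 + 2 = 68
68 = 5×12 + 8 → G# in octave 5
Result = G#5


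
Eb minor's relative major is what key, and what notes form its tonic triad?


Step by step:
The relative major shares the key signature and is a minor 3rd above the minor tonic
A minor 3rd above Eb is Gb
→ relative major of Eb minor is Gb major
Tonic triad of Gb major = root + major 3rd + perfect 5th = Gb Bb Db
= Gb major; triad = Gb Bb Db


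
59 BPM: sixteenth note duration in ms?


Working:
One quarter-note beat = 60000 / BPM = 60000 / 59 ms
Sixteenth note = 1/4 × quarter note
Duration = 1/4 × 60000 / 59 = 15000 / 59
= 254.2 ms


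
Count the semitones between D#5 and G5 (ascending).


Working:
Absolute semitone position = octave×12 + chromatic position
D#5: 5×12 + 3 = 63
G5: 5×12 + 7 = 67
Difference = 67 - 63 = 4
= 4 semitones


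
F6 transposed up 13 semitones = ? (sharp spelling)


Solution.
F6: chromatic position 5 in octave 6 → absolute = 6×12 + 5 = 77
Transpose up 13: 77 + 13 = 90
90 = 7×12 + 6 → F# in octave 7
Result = F#7


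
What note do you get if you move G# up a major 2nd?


major 2nd: 2 letter names, 2 semitones
Letter: G + 1 → A
Pitch: G# + 2 semitones, spelled as an A → A#
= A#


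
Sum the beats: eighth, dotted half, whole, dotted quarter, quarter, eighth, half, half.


Solution.
Beat values:
  eighth = 0.5 beats
  dotted half = 3 beats
  whole = 4 beats
  dotted quarter = 1.5 beats
  quarter = 1 beat
  eighth = 0.5 beats
  half = 2 beats
  half = 2 beats
Sum = 0.5 + 3 + 4 + 1.5 + 1 + 0.5 + 2 + 2
= 14.5 beats


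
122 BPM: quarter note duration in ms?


One quarter-note beat = 60000 / BPM = 60000 / 122 ms
Duration = 60000 / 122
= 491.8 ms


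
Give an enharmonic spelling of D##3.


Enharmonic notes sound the same pitch but are spelled with different letter names
D## and E name the same pitch class
= E3


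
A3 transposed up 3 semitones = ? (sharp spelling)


Solution.
A3: chromatic position 9 in octave 3 → absolute = 3×12 + 9 = 45
Transpose up 3: 45 + 3 = 48
48 = 4×12 + 0 → C in octave 4
Result = C4


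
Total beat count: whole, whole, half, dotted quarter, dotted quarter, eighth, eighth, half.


Reasoning:
Beat values:
  whole = 4 beats
  whole = 4 beats
  half = 2 beats
  dotted quarter = 1.5 beats
  dotted quarter = 1.5 beats
  eighth = 0.5 beats
  eighth = 0.5 beats
  half = 2 beats
Sum = 4 + 4 + 2 + 1.5 + 1.5 + 0.5 + 0.5 + 2
= 16 beats


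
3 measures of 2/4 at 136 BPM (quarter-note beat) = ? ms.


Quarter-note beat duration = 60000 / 136 ms
Beats per measure (2/4) = 2
One measure = 2 × 60000 / 136 = 120000 / 136 ms
3 measures = 3 × 120000 / 136 = 360000 / 136
= 2647.1 ms


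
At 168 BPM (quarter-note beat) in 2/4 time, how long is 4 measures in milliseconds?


Let's work it out.
Quarter-note beat duration = 60000 / 168 ms
Beats per measure (2/4) = 2
One measure = 2 × 60000 / 168 = 120000 / 168 ms
4 measures = 4 × 120000 / 168 = 480000 / 168
= 2857.1 ms


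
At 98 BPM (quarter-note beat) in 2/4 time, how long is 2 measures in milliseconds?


Quarter-note beat duration = 60000 / 98 ms
Beats per measure (2/4) = 2
One measure = 2 × 60000 / 98 = 120000 / 98 ms
2 measures = 2 × 120000 / 98 = 240000 / 98
= 2449.0 ms


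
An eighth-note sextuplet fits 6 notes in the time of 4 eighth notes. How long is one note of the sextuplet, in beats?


Sextuplet: 6 notes occupy the space of 4 eighth notes
Space = 4 × 1/2 = 2 beats
Each sextuplet note = 2 / 6 = 1/3 beats
= 1/3 beats


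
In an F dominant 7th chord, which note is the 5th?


Dominant 7th chord = root + major 3rd + perfect 5th + minor 7th
Seventh chords stack in thirds, so the letter names are F-A-C-E
Root: F
Major 3rd above F: A
Perfect 5th above F: C
Minor 7th above F: Eb
The 5th = C


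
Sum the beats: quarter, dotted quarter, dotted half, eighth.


Let's work it out.
Beat values:
  quarter = 1 beat
  dotted quarter = 1.5 beats
  dotted half = 3 beats
  eighth = 0.5 beats
Sum = 1 + 1.5 + 3 + 0.5
= 6 beats


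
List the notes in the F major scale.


Major scale pattern: W-W-H-W-W-W-H (2-2-1-2-2-2-1 semitones)
Starting from F:
  F + 2 semitones → G
  G + 2 semitones → A
  A + 1 semitone → Bb
  Bb + 2 semitones → C
  C + 2 semitones → D
  D + 2 semitones → E
  E + 1 semitone → F
Scale = F G A Bb C D E


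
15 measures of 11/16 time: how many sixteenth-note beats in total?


Let's work it out.
Time signature 11/16: the bottom number 16 means the sixteenth note gets one count
The top number 11 means 11 sixteenth-note beats per measure
Total = 11 × 15 measures
= 165 sixteenth-note beats


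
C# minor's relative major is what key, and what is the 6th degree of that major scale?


Working:
The relative major shares the key signature and is a minor 3rd above the minor tonic
A minor 3rd above C# is E
→ relative major of C# minor is E major
E major scale: E F# G# A B C# D#
= E major; 6th degree = C#


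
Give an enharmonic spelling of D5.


Let's work it out.
Enharmonic notes sound the same pitch but are spelled with different letter names
D and C## name the same pitch class
= C##5


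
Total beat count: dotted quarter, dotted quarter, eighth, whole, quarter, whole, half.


Working:
Beat values:
  dotted quarter = 1.5 beats
  dotted quarter = 1.5 beats
  eighth = 0.5 beats
  whole = 4 beats
  quarter = 1 beat
  whole = 4 beats
  half = 2 beats
Sum = 1.5 + 1.5 + 0.5 + 4 + 1 + 4 + 2
= 14.5 beats


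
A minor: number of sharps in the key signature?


Step by step:
Sharp minor keys follow the circle of fifths: A(0), E(1), B(2), F#(3), C#(4), G#(5), D#(6), A#(7)
A minor has 0 sharps
= 0 sharps


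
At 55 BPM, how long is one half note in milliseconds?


Step by step:
One quarter-note beat = 60000 / BPM = 60000 / 55 ms
Half note = 2 × quarter note
Duration = 2 × 60000 / 55 = 120000 / 55
= 2181.8 ms


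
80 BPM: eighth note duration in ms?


Solution.
One quarter-note beat = 60000 / BPM = 60000 / 80 ms
Eighth note = 1/2 × quarter note
Duration = 1/2 × 60000 / 80 = 30000 / 80
= 375.0 ms


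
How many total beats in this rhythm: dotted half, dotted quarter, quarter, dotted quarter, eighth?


Step by step:
Beat values:
  dotted half = 3 beats
  dotted quarter = 1.5 beats
  quarter = 1 beat
  dotted quarter = 1.5 beats
  eighth = 0.5 beats
Sum = 3 + 1.5 + 1 + 1.5 + 0.5
= 7.5 beats


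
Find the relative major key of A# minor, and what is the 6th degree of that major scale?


Reasoning:
The relative major shares the key signature and is a minor 3rd above the minor tonic
A minor 3rd above A# is C#
→ relative major of A# minor is C# major
C# major scale: C# D# E# F# G# A# B#
= C# major; 6th degree = A#


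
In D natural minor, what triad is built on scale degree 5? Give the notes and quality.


Reasoning:
D natural minor scale: D E F G A Bb C
Diatonic triad on degree 5 stacks scale notes 5, 7, 2: A C E
A→C = 3 semitones; A→E = 7 semitones → minor triad
= A C E (minor)


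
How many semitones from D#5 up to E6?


Reasoning:
Absolute semitone position = octave×12 + chromatic position
D#5: 5×12 + 3 = 63
E6: 6×12 + 4 = 76
Difference = 76 - 63 = 13
= 13 semitones


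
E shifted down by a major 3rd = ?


Working:
major 3rd: 3 letter names, 4 semitones
Letter: E - 2 → C
Pitch: E - 4 semitones, spelled as a C → C
= C


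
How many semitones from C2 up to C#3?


Reasoning:
Absolute semitone position = octave×12 + chromatic position
C2: 2×12 + 0 = 24
C#3: 3×12 + 1 = 37
Difference = 37 - 24 = 13
= 13 semitones


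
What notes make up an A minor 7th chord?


Step by step:
Minor 7th chord = root + minor 3rd + perfect 5th + minor 7th
Seventh chords stack in thirds, so the letter names are A-C-E-G
Root: A
Minor 3rd above A: C
Perfect 5th above A: E
Minor 7th above A: G
Chord = A C E G


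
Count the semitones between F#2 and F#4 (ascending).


Reasoning:
Absolute semitone position = octave×12 + chromatic position
F#2: 2×12 + 6 = 30
F#4: 4×12 + 6 = 54
Difference = 54 - 30 = 24
= 24 semitones


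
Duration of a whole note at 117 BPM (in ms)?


One quarter-note beat = 60000 / BPM = 60000 / 117 ms
Whole note = 4 × quarter note
Duration = 4 × 60000 / 117 = 240000 / 117
= 2051.3 ms


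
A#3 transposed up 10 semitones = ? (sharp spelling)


A#3: chromatic position 10 in octave 3 → absolute = 3×12 + 10 = 46
Transpose up 10: 46 + 10 = 56
56 = 4×12 + 8 → G# in octave 4
Result = G#4


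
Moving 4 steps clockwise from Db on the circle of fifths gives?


Solution.
Each clockwise step on the circle of fifths moves up a perfect 5th
From Db: Db → Ab → Eb → Bb → F
= F


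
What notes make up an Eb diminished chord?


Let's work it out.
Diminished triad = root + minor 3rd (3 semitones) + diminished 5th (6 semitones)
A triad on Eb stacks thirds, so the chord tones use letter names E-G-B
Root: Eb
Minor 3rd above Eb: Gb
Diminished 5th above Eb: Bbb
Chord = Eb Gb Bbb


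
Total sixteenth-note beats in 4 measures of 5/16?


Time signature 5/16: the bottom number 16 means the sixteenth note gets one count
The top number 5 means 5 sixteenth-note beats per measure
Total = 5 × 4 measures
= 20 sixteenth-note beats


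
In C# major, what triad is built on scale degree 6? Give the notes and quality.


Solution.
C# major scale: C# D# E# F# G# A# B#
Diatonic triad on degree 6 stacks scale notes 6, 1, 3: A# C# E#
A#→C# = 3 semitones; A#→E# = 7 semitones → minor triad
= A# C# E# (minor)


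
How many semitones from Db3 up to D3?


Reasoning:
Absolute semitone position = octave×12 + chromatic position
Db3: 3×12 + 1 = 37
D3: 3×12 + 2 = 38
Difference = 38 - 37 = 1
= 1 semitone


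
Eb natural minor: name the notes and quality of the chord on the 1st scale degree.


Solution.
Eb natural minor scale: Eb F Gb Ab Bb Cb Db
Diatonic triad on degree 1 stacks scale notes 1, 3, 5: Eb Gb Bb
Eb→Gb = 3 semitones; Eb→Bb = 7 semitones → minor triad
= Eb Gb Bb (minor)


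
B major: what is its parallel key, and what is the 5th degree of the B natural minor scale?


Reasoning:
Parallel keys share the same tonic but differ in mode
B major → parallel is B minor
B natural minor scale: B C# D E F# G A
= B minor; 5th degree = F#


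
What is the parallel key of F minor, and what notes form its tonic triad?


Let's work it out.
Parallel keys share the same tonic but differ in mode
F minor → parallel is F major
Tonic triad of F major = F A C
= F major; triad = F A C


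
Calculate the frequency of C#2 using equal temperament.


Step by step:
f = 440 × 2^(n/12) where n = semitones from A4
C#2: -32 semitones from A4
f = 440 × 2^(-32/12)
f = 69.30 Hz


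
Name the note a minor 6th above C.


Step by step:
A 6th spans 6 letter names, so from C we land on A
A minor 6th = 8 semitones above C
Spell A at that pitch: Ab
= Ab


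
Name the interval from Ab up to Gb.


Letter names: A → G spans 7 letter names → a 7th
Semitones: Ab → Gb = 10 half-steps
A 7th of 10 semitones is a minor 7th
= minor 7th


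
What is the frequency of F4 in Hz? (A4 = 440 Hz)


Reasoning:
f = 440 × 2^(n/12) where n = semitones from A4
F4: -4 semitones from A4
f = 440 × 2^(-4/12)
f = 349.23 Hz


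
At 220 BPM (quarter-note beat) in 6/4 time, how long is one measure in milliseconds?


Let's work it out.
Quarter-note beat duration = 60000 / 220 ms
Beats per measure (6/4) = 6
One measure = 6 × 60000 / 220 = 360000 / 220 ms
= 1636.4 ms


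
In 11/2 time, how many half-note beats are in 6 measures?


Step by step:
Time signature 11/2: the bottom number 2 means the half note gets one count
The top number 11 means 11 half-note beats per measure
Total = 11 × 6 measures
= 66 half-note beats


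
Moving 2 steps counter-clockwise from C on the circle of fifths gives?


Step by step:
Each counter-clockwise step moves down a perfect 5th (= up a perfect 4th)
From C: C → F → Bb
= Bb


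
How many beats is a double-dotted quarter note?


Let's work it out.
Base quarter note = 1 beat
Dot 1 adds half the previous value: +1/2
Dot 2 adds half the previous value: +1/4
One double-dotted quarter = 1 + 1/2 + 1/4 = 7/4
= 7/4 beats


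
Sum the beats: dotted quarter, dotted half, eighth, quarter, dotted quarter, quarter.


Let's work it out.
Beat values:
  dotted quarter = 1.5 beats
  dotted half = 3 beats
  eighth = 0.5 beats
  quarter = 1 beat
  dotted quarter = 1.5 beats
  quarter = 1 beat
Sum = 1.5 + 3 + 0.5 + 1 + 1.5 + 1
= 8.5 beats


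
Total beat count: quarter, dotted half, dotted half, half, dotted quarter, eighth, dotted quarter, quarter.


Working:
Beat values:
  quarter = 1 beat
  dotted half = 3 beats
  dotted half = 3 beats
  half = 2 beats
  dotted quarter = 1.5 beats
  eighth = 0.5 beats
  dotted quarter = 1.5 beats
  quarter = 1 beat
Sum = 1 + 3 + 3 + 2 + 1.5 + 0.5 + 1.5 + 1
= 13.5 beats


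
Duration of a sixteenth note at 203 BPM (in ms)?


One quarter-note beat = 60000 / BPM = 60000 / 203 ms
Sixteenth note = 1/4 × quarter note
Duration = 1/4 × 60000 / 203 = 15000 / 203
= 73.9 ms


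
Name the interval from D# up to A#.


Letter names: D → A spans 5 letter names → a 5th
Semitones: D# → A# = 7 half-steps
A 5th of 7 semitones is a perfect 5th
= perfect 5th


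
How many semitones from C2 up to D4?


Let's work it out.
Absolute semitone position = octave×12 + chromatic position
C2: 2×12 + 0 = 24
D4: 4×12 + 2 = 50
Difference = 50 - 24 = 26
= 26 semitones


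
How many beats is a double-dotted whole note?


Reasoning:
Base whole note = 4 beats
Dot 1 adds half the previous value: +2
Dot 2 adds half the previous value: +1
One double-dotted whole = 4 + 2 + 1 = 7
= 7 beats


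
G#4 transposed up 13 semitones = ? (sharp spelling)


Solution.
G#4: chromatic position 8 in octave 4 → absolute = 4×12 + 8 = 56
Transpose up 13: 56 + 13 = 69
69 = 5×12 + 9 → A in octave 5
Result = A5


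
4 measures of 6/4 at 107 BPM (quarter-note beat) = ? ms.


Quarter-note beat duration = 60000 / 107 ms
Beats per measure (6/4) = 6
One measure = 6 × 60000 / 107 = 360000 / 107 ms
4 measures = 4 × 360000 / 107 = 1440000 / 107
= 13457.9 ms


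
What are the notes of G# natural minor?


Natural minor scale pattern: W-H-W-W-H-W-W (2-1-2-2-1-2-2 semitones)
Starting from G#:
  G# + 2 semitones → A#
  A# + 1 semitone → B
  B + 2 semitones → C#
  C# + 2 semitones → D#
  D# + 1 semitone → E
  E + 2 semitones → F#
  F# + 2 semitones → G#
Scale = G# A# B C# D# E F#


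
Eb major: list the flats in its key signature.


Let's work it out.
Flat major keys: C(0), F(1), Bb(2), Eb(3), Ab(4), Db(5), Gb(6), Cb(7)
Eb major has 3 flats
Order of flats: Bb Eb Ab Db Gb Cb Fb → first 3: Bb, Eb, Ab
= Bb, Eb, Ab


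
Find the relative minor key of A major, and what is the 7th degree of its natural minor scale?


Let's work it out.
The relative minor shares the major's key signature and starts on its 6th degree
6th degree = a major 6th above the tonic; a major 6th above A is F#
→ relative minor of A major is F# minor
F# natural minor scale: F# G# A B C# D E
= F# minor; 7th degree = E


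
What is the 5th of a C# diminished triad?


Solution.
Diminished triad = root + minor 3rd (3 semitones) + diminished 5th (6 semitones)
A triad on C# stacks thirds, so the chord tones use letter names C-E-G
Root: C#
Minor 3rd above C#: E
Diminished 5th above C#: G
The 5th = G


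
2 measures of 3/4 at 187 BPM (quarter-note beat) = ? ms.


Reasoning:
Quarter-note beat duration = 60000 / 187 ms
Beats per measure (3/4) = 3
One measure = 3 × 60000 / 187 = 180000 / 187 ms
2 measures = 2 × 180000 / 187 = 360000 / 187
= 1925.1 ms


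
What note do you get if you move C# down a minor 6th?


Let's work it out.
minor 6th: 6 letter names, 8 semitones
Letter: C - 5 → E
Pitch: C# - 8 semitones, spelled as an E → E#
= E#


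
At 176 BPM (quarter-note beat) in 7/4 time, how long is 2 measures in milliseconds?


Let's work it out.
Quarter-note beat duration = 60000 / 176 ms
Beats per measure (7/4) = 7
One measure = 7 × 60000 / 176 = 420000 / 176 ms
2 measures = 2 × 420000 / 176 = 840000 / 176
= 4772.7 ms


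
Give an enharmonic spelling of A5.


Enharmonic notes sound the same pitch but are spelled with different letter names
A and Bbb name the same pitch class
= Bbb5


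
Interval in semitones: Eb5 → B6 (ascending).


Reasoning:
Absolute semitone position = octave×12 + chromatic position
Eb5: 5×12 + 3 = 63
B6: 6×12 + 11 = 83
Difference = 83 - 63 = 20
= 20 semitones


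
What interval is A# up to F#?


Reasoning:
Letter names: A → F spans 6 letter names → a 6th
Semitones: A# → F# = 8 half-steps
A 6th of 8 semitones is a minor 6th
= minor 6th


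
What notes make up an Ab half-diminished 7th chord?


Solution.
Half-diminished 7th chord = root + minor 3rd + diminished 5th + minor 7th
Seventh chords stack in thirds, so the letter names are A-C-E-G
Root: Ab
Minor 3rd above Ab: Cb
Diminished 5th above Ab: Ebb
Minor 7th above Ab: Gb
Chord = Ab Cb Ebb Gb


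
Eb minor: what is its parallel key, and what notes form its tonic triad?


Let's work it out.
Parallel keys share the same tonic but differ in mode
Eb minor → parallel is Eb major
Tonic triad of Eb major = Eb G Bb
= Eb major; triad = Eb G Bb


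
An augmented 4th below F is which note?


Reasoning:
A 4th spans 4 letter names, so from F we land on C
An augmented 4th = 6 semitones below F
Spell C at that pitch: Cb
= Cb


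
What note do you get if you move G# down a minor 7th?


Step by step:
minor 7th: 7 letter names, 10 semitones
Letter: G - 6 → A
Pitch: G# - 10 semitones, spelled as an A → A#
= A#


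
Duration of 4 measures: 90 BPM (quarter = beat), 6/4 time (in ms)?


Working:
Quarter-note beat duration = 60000 / 90 ms
Beats per measure (6/4) = 6
One measure = 6 × 60000 / 90 = 360000 / 90 ms
4 measures = 4 × 360000 / 90 = 1440000 / 90
= 16000.0 ms


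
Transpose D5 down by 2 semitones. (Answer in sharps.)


Let's work it out.
D5: chromatic position 2 in octave 5 → absolute = 5×12 + 2 = 62
Transpose down 2: 62 - 2 = 60
60 = 5×12 + 0 → C in octave 5
Result = C5


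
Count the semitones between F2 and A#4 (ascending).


Reasoning:
Absolute semitone position = octave×12 + chromatic position
F2: 2×12 + 5 = 29
A#4: 4×12 + 10 = 58
Difference = 58 - 29 = 29
= 29 semitones


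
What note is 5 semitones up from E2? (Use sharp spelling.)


Step by step:
E2: chromatic position 4 in octave 2 → absolute = 2×12 + 4 = 28
Transpose up 5: 28 + 5 = 33
33 = 2×12 + 9 → A in octave 2
Result = A2


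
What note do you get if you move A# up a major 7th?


Let's work it out.
major 7th: 7 letter names, 11 semitones
Letter: A + 6 → G
Pitch: A# + 11 semitones, spelled as a G → G##
= G##


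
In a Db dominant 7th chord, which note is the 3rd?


Let's work it out.
Dominant 7th chord = root + major 3rd + perfect 5th + minor 7th
Seventh chords stack in thirds, so the letter names are D-F-A-C
Root: Db
Major 3rd above Db: F
Perfect 5th above Db: Ab
Minor 7th above Db: Cb
The 3rd = F


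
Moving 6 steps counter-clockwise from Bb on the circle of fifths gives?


Reasoning:
Each counter-clockwise step moves down a perfect 5th (= up a perfect 4th)
From Bb: Bb → Eb → Ab → Db → F#/Gb → B → E
= E


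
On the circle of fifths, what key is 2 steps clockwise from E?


Each clockwise step on the circle of fifths moves up a perfect 5th
From E: E → B → F#/Gb
= F#/Gb


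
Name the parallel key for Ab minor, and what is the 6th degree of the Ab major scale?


Step by step:
Parallel keys share the same tonic but differ in mode
Ab minor → parallel is Ab major
Ab major scale: Ab Bb C Db Eb F G
= Ab major; 6th degree = F


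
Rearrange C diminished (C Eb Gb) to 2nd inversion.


Working:
Root position: C Eb Gb
2nd inversion: move root and 3rd up an octave
Bass note: Gb
Notes (bottom to top) = Gb C Eb


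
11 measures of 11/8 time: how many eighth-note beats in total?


Step by step:
Time signature 11/8: the bottom number 8 means the eighth note gets one count
The top number 11 means 11 eighth-note beats per measure
Total = 11 × 11 measures
= 121 eighth-note beats


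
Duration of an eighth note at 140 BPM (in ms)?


One quarter-note beat = 60000 / BPM = 60000 / 140 ms
Eighth note = 1/2 × quarter note
Duration = 1/2 × 60000 / 140 = 30000 / 140
= 214.3 ms


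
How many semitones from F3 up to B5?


Absolute semitone position = octave×12 + chromatic position
F3: 3×12 + 5 = 41
B5: 5×12 + 11 = 71
Difference = 71 - 41 = 30
= 30 semitones


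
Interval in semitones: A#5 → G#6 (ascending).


Let's work it out.
Absolute semitone position = octave×12 + chromatic position
A#5: 5×12 + 10 = 70
G#6: 6×12 + 8 = 80
Difference = 80 - 70 = 10
= 10 semitones


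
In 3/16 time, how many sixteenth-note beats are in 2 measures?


Time signature 3/16: the bottom number 16 means the sixteenth note gets one count
The top number 3 means 3 sixteenth-note beats per measure
Total = 3 × 2 measures
= 6 sixteenth-note beats


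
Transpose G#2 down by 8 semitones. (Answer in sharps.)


Solution.
G#2: chromatic position 8 in octave 2 → absolute = 2×12 + 8 = 32
Transpose down 8: 32 - 8 = 24
24 = 2×12 + 0 → C in octave 2
Result = C2


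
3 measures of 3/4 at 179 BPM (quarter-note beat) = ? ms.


Solution.
Quarter-note beat duration = 60000 / 179 ms
Beats per measure (3/4) = 3
One measure = 3 × 60000 / 179 = 180000 / 179 ms
3 measures = 3 × 180000 / 179 = 540000 / 179
= 3016.8 ms


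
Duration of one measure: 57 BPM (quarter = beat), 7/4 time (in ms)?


Solution.
Quarter-note beat duration = 60000 / 57 ms
Beats per measure (7/4) = 7
One measure = 7 × 60000 / 57 = 420000 / 57 ms
= 7368.4 ms


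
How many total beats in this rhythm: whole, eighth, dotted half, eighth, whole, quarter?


Solution.
Beat values:
  whole = 4 beats
  eighth = 0.5 beats
  dotted half = 3 beats
  eighth = 0.5 beats
  whole = 4 beats
  quarter = 1 beat
Sum = 4 + 0.5 + 3 + 0.5 + 4 + 1
= 13 beats


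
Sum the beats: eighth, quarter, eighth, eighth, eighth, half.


Reasoning:
Beat values:
  eighth = 0.5 beats
  quarter = 1 beat
  eighth = 0.5 beats
  eighth = 0.5 beats
  eighth = 0.5 beats
  half = 2 beats
Sum = 0.5 + 1 + 0.5 + 0.5 + 0.5 + 2
= 5 beats


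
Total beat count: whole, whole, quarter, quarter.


Working:
Beat values:
  whole = 4 beats
  whole = 4 beats
  quarter = 1 beat
  quarter = 1 beat
Sum = 4 + 4 + 1 + 1
= 10 beats


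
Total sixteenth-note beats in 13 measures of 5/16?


Reasoning:
Time signature 5/16: the bottom number 16 means the sixteenth note gets one count
The top number 5 means 5 sixteenth-note beats per measure
Total = 5 × 13 measures
= 65 sixteenth-note beats


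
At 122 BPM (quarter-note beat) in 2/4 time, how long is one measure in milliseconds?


Step by step:
Quarter-note beat duration = 60000 / 122 ms
Beats per measure (2/4) = 2
One measure = 2 × 60000 / 122 = 120000 / 122 ms
= 983.6 ms


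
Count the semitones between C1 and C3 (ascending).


Let's work it out.
Absolute semitone position = octave×12 + chromatic position
C1: 1×12 + 0 = 12
C3: 3×12 + 0 = 36
Difference = 36 - 12 = 24
= 24 semitones


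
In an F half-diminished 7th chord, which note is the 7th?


Half-diminished 7th chord = root + minor 3rd + diminished 5th + minor 7th
Seventh chords stack in thirds, so the letter names are F-A-C-E
Root: F
Minor 3rd above F: Ab
Diminished 5th above F: Cb
Minor 7th above F: Eb
The 7th = Eb


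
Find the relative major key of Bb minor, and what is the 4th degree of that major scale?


Let's work it out.
The relative major shares the key signature and is a minor 3rd above the minor tonic
A minor 3rd above Bb is Db
→ relative major of Bb minor is Db major
Db major scale: Db Eb F Gb Ab Bb C
= Db major; 4th degree = Gb


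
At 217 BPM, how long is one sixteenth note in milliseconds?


One quarter-note beat = 60000 / BPM = 60000 / 217 ms
Sixteenth note = 1/4 × quarter note
Duration = 1/4 × 60000 / 217 = 15000 / 217
= 69.1 ms


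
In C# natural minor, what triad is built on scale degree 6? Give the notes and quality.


Let's work it out.
C# natural minor scale: C# D# E F# G# A B
Diatonic triad on degree 6 stacks scale notes 6, 1, 3: A C# E
A→C# = 4 semitones; A→E = 7 semitones → major triad
= A C# E (major)


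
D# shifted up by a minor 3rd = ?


Solution.
minor 3rd: 3 letter names, 3 semitones
Letter: D + 2 → F
Pitch: D# + 3 semitones, spelled as an F → F#
= F#
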